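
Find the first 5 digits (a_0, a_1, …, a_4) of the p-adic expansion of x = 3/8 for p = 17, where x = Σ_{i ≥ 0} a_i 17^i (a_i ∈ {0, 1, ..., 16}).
(a_0, …, a_4) = (11, 10, 10, 10, 10)

v_17(3/8) = 0 (numerator and denominator both coprime to 17), so x ∈ ℤ_17^×. Compute digits iteratively via a_i = x_i mod 17, x_{i+1} = (x_i − a_i)/17, with x_0 = x:
  x_0 = 3/8;  a_0 = 11;  x_1 = (x_0 − 11)/17 = -5/8
  x_1 = -5/8;  a_1 = 10;  x_2 = (x_1 − 10)/17 = -5/8
  x_2 = -5/8;  a_2 = 10;  x_3 = (x_2 − 10)/17 = -5/8
  x_3 = -5/8;  a_3 = 10;  x_4 = (x_3 − 10)/17 = -5/8
  x_4 = -5/8;  a_4 = 10;  x_5 = (x_4 − 10)/17 = -5/8
Digits: (11, 10, 10, 10, 10).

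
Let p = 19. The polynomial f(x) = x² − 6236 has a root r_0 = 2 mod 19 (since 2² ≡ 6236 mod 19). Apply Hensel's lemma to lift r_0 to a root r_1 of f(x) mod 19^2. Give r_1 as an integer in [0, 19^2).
r_1 = 116 (mod 361)

Hensel's recurrence: r_{i+1} = r_i − f(r_i)·(f′(r_i))^{-1} mod 19^{i+2}, with f′(x) = 2x. Iterate:
  r_0 = 2 (mod 19)
  r_1 = 116 (mod 361)
Final: r_1 = 116, and one checks f(r_1) ≡ 0 mod 19^2.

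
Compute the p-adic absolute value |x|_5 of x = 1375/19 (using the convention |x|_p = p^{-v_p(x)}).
|1375/19|_5 = 1/125

Step 1 — compute v_5(x) by factoring powers of 5 out of the numerator and denominator: v_5(1375/19) = 3. Step 2 — apply |x|_p = p^{-v_p(x)} = 5^{-3} = 1/125.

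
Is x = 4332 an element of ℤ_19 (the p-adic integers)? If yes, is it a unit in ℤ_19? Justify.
x ∈ ℤ_19 but not a unit; v_19(x) = 2 > 0

ℤ_19 = {x ∈ ℚ_19 : v_19(x) ≥ 0} and ℤ_19^× = {x ∈ ℤ_19 : v_19(x) = 0}. Here v_19(4332) = v_19(num) − v_19(den) = 2; compare against these criteria.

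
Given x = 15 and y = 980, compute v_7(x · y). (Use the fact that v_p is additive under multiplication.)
v_7(14700) = 2

v_p(x) = 0 (factor: 15 = 7^0 · 15); v_p(y) = 2 (factor: 980 = 7^2 · 20). Additivity: v_p(xy) = v_p(x) + v_p(y) = 0 + 2 = 2. (Direct check: xy = 14700 = 7^2 · (300).)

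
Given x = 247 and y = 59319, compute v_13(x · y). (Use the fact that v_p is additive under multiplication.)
v_13(14651793) = 4

v_p(x) = 1 (factor: 247 = 13^1 · 19); v_p(y) = 3 (factor: 59319 = 13^3 · 27). Additivity: v_p(xy) = v_p(x) + v_p(y) = 1 + 3 = 4. (Direct check: xy = 14651793 = 13^4 · (513).)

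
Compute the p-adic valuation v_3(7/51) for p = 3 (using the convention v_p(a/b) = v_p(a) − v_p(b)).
v_3(7/51) = -1

Factor powers of 3 from the numerator and denominator of the reduced fraction: 7 = 3^0 · 7 and 51 = 3^1 · 17. Apply v_p(a/b) = v_p(a) − v_p(b): v_3(7/51) = 0 − 1 = -1.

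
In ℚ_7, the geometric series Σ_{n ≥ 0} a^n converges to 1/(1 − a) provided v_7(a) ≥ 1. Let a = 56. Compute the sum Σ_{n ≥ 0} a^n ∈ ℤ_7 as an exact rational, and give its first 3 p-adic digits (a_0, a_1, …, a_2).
Σ a^n = 1/(1 − a) = -1/55;  first 3 digits = (1, 1, 2)

v_7(a) = 1 ≥ 1, so the series converges in ℤ_7 to 1/(1 − a) = 1/(1 − 56) = -1/55. Expand this rational in ℤ_7: compute digits iteratively via d_i = x_i mod 7, x_{i+1} = (x_i − d_i)/7. The first 3 digits are (1, 1, 2).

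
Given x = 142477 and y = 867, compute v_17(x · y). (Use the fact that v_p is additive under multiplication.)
v_17(123527559) = 5

v_p(x) = 3 (factor: 142477 = 17^3 · 29); v_p(y) = 2 (factor: 867 = 17^2 · 3). Additivity: v_p(xy) = v_p(x) + v_p(y) = 3 + 2 = 5. (Direct check: xy = 123527559 = 17^5 · (87).)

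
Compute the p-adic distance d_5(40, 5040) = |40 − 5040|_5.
d_5(40, 5040) = 1/625

Step 1 — x − y = 40 − 5040 = -5000. Step 2 — v_5(-5000) = 4 (factor: -5000 = −(5^4 · 8); the sign does not affect v_p). Step 3 — |x − y|_5 = 5^{-4} = 1/625.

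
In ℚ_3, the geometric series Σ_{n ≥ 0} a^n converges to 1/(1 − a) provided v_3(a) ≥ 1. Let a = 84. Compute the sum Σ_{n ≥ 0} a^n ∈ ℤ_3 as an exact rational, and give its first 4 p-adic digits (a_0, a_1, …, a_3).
Σ a^n = 1/(1 − a) = -1/83;  first 4 digits = (1, 1, 1, 1)

v_3(a) = 1 ≥ 1, so the series converges in ℤ_3 to 1/(1 − a) = 1/(1 − 84) = -1/83. Expand this rational in ℤ_3: compute digits iteratively via d_i = x_i mod 3, x_{i+1} = (x_i − d_i)/3. The first 4 digits are (1, 1, 1, 1).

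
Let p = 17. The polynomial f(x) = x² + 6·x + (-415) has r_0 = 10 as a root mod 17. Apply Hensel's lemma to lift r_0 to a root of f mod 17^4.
r_3 = 14392 (mod 83521)

Hensel: r_{i+1} = r_i − f(r_i)·(f′(r_i))^{-1} mod 17^{i+2}, f′(x) = 2x + 6. Iterate:
  r_0 = 10 (mod 17)
  r_1 = 231 (mod 289)
  r_2 = 4566 (mod 4913)
  r_3 = 14392 (mod 83521)
Final: r = 14392 satisfies f(r) ≡ 0 mod 17^4.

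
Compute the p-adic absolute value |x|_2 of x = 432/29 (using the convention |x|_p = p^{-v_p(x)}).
|432/29|_2 = 1/16

Step 1 — compute v_2(x) by factoring powers of 2 out of the numerator and denominator: v_2(432/29) = 4. Step 2 — apply |x|_p = p^{-v_p(x)} = 2^{-4} = 1/16.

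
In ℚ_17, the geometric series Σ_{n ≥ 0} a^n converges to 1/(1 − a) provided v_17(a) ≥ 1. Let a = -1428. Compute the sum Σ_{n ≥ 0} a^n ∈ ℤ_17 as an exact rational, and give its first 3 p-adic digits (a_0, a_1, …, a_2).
Σ a^n = 1/(1 − a) = 1/1429;  first 3 digits = (1, 1, 13)

v_17(a) = 1 ≥ 1, so the series converges in ℤ_17 to 1/(1 − a) = 1/(1 − (-1428)) = 1/1429. Expand this rational in ℤ_17: compute digits iteratively via d_i = x_i mod 17, x_{i+1} = (x_i − d_i)/17. The first 3 digits are (1, 1, 13).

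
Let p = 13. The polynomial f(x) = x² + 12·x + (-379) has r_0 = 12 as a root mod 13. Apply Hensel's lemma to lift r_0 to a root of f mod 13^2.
r_1 = 38 (mod 169)

Hensel: r_{i+1} = r_i − f(r_i)·(f′(r_i))^{-1} mod 13^{i+2}, f′(x) = 2x + 12. Iterate:
  r_0 = 12 (mod 13)
  r_1 = 38 (mod 169)
Final: r = 38 satisfies f(r) ≡ 0 mod 13^2.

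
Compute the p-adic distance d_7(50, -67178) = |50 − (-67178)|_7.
d_7(50, -67178) = 1/16807

Step 1 — x − y = 50 − (-67178) = 67228. Step 2 — v_7(67228) = 5 (factor: 67228 = (7^5 · 4); the sign does not affect v_p). Step 3 — |x − y|_7 = 7^{-5} = 1/16807.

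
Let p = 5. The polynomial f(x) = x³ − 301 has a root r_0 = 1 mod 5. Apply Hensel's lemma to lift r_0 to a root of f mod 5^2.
r_1 = 1 (mod 25)

Hensel: r_{i+1} = r_i − f(r_i)/f′(r_i) mod 5^{i+2}, where f′(x) = 3x². Iterate:
  r_0 = 1 (mod 5)
  r_1 = 1 (mod 25)
Final: r = 1 with f(r) ≡ 0 mod 5^2.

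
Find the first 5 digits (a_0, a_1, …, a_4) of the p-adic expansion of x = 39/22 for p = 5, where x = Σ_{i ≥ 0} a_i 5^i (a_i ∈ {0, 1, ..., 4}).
(a_0, …, a_4) = (2, 2, 3, 0, 1)

v_5(39/22) = 0 (numerator and denominator both coprime to 5), so x ∈ ℤ_5^×. Compute digits iteratively via a_i = x_i mod 5, x_{i+1} = (x_i − a_i)/5, with x_0 = x:
  x_0 = 39/22;  a_0 = 2;  x_1 = (x_0 − 2)/5 = -1/22
  x_1 = -1/22;  a_1 = 2;  x_2 = (x_1 − 2)/5 = -9/22
  x_2 = -9/22;  a_2 = 3;  x_3 = (x_2 − 3)/5 = -15/22
  x_3 = -15/22;  a_3 = 0;  x_4 = (x_3 − 0)/5 = -3/22
  x_4 = -3/22;  a_4 = 1;  x_5 = (x_4 − 1)/5 = -5/22
Digits: (2, 2, 3, 0, 1).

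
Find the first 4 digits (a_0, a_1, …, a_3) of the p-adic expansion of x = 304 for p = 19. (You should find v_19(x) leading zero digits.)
(a_0, …, a_3) = (0, 16, 0, 0)

v_19(304) = 1, so a_0 = ... = a_0 = 0. Factor out: x = 19^1 · u with u = 16 a unit in ℤ_19. Expand u iteratively via a_{v+i} = u_i mod 19, u_{i+1} = (u_i − a_{v+i})/19:
  u_0 = 16;  a_1 = 16;  u_1 = (u_0 − 16)/19 = 0
  u_1 = 0;  a_2 = 0;  u_2 = (u_1 − 0)/19 = 0
  u_2 = 0;  a_3 = 0;  u_3 = (u_2 − 0)/19 = 0
Digits: (0, 16, 0, 0).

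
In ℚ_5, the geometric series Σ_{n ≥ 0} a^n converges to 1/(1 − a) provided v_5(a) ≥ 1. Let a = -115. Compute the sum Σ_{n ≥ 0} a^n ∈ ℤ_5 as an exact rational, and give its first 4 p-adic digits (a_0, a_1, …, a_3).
Σ a^n = 1/(1 − a) = 1/116;  first 4 digits = (1, 2, 4, 2)

v_5(a) = 1 ≥ 1, so the series converges in ℤ_5 to 1/(1 − a) = 1/(1 − (-115)) = 1/116. Expand this rational in ℤ_5: compute digits iteratively via d_i = x_i mod 5, x_{i+1} = (x_i − d_i)/5. The first 4 digits are (1, 2, 4, 2).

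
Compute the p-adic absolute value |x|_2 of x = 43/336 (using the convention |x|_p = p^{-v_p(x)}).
|43/336|_2 = 16

Step 1 — compute v_2(x) by factoring powers of 2 out of the numerator and denominator: v_2(43/336) = -4. Step 2 — apply |x|_p = p^{-v_p(x)} = 2^{4} = 16.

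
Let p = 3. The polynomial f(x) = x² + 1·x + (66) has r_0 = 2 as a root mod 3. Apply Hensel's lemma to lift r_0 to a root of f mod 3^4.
r_3 = 20 (mod 81)

Hensel: r_{i+1} = r_i − f(r_i)·(f′(r_i))^{-1} mod 3^{i+2}, f′(x) = 2x + 1. Iterate:
  r_0 = 2 (mod 3)
  r_1 = 2 (mod 9)
  r_2 = 20 (mod 27)
  r_3 = 20 (mod 81)
Final: r = 20 satisfies f(r) ≡ 0 mod 3^4.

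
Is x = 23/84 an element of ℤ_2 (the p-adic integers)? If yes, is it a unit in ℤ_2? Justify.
x ∉ ℤ_2 (v_2(x) = -2 < 0)

ℤ_2 = {x ∈ ℚ_2 : v_2(x) ≥ 0} and ℤ_2^× = {x ∈ ℤ_2 : v_2(x) = 0}. Here v_2(23/84) = v_2(num) − v_2(den) = -2; compare against these criteria.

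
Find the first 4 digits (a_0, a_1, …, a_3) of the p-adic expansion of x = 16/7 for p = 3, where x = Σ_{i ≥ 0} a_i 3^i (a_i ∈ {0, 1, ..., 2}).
(a_0, …, a_3) = (1, 0, 1, 1)

v_3(16/7) = 0 (numerator and denominator both coprime to 3), so x ∈ ℤ_3^×. Compute digits iteratively via a_i = x_i mod 3, x_{i+1} = (x_i − a_i)/3, with x_0 = x:
  x_0 = 16/7;  a_0 = 1;  x_1 = (x_0 − 1)/3 = 3/7
  x_1 = 3/7;  a_1 = 0;  x_2 = (x_1 − 0)/3 = 1/7
  x_2 = 1/7;  a_2 = 1;  x_3 = (x_2 − 1)/3 = -2/7
  x_3 = -2/7;  a_3 = 1;  x_4 = (x_3 − 1)/3 = -3/7
Digits: (1, 0, 1, 1).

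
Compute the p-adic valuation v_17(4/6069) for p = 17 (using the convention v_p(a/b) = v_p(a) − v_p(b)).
v_17(4/6069) = -2

Factor powers of 17 from the numerator and denominator of the reduced fraction: 4 = 17^0 · 4 and 6069 = 17^2 · 21. Apply v_p(a/b) = v_p(a) − v_p(b): v_17(4/6069) = 0 − 2 = -2.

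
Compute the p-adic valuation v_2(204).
v_2(204) = 2

v_2(n) is the largest exponent k such that 2^k divides n. Factor out: 204 = 2^2 · 51. (Sign doesn't affect v_p.) So v_2(204) = 2.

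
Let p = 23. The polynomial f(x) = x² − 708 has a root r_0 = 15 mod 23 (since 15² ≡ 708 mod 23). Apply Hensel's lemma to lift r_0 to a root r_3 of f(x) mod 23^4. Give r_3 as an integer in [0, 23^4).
r_3 = 179944 (mod 279841)

Hensel's recurrence: r_{i+1} = r_i − f(r_i)·(f′(r_i))^{-1} mod 23^{i+2}, with f′(x) = 2x. Iterate:
  r_0 = 15 (mod 23)
  r_1 = 84 (mod 529)
  r_2 = 9606 (mod 12167)
  r_3 = 179944 (mod 279841)
Final: r_3 = 179944, and one checks f(r_3) ≡ 0 mod 23^4.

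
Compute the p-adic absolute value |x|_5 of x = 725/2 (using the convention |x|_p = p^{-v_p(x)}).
|725/2|_5 = 1/25

Step 1 — compute v_5(x) by factoring powers of 5 out of the numerator and denominator: v_5(725/2) = 2. Step 2 — apply |x|_p = p^{-v_p(x)} = 5^{-2} = 1/25.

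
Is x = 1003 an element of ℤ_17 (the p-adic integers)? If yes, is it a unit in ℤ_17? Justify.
x ∈ ℤ_17 but not a unit; v_17(x) = 1 > 0

ℤ_17 = {x ∈ ℚ_17 : v_17(x) ≥ 0} and ℤ_17^× = {x ∈ ℤ_17 : v_17(x) = 0}. Here v_17(1003) = v_17(num) − v_17(den) = 1; compare against these criteria.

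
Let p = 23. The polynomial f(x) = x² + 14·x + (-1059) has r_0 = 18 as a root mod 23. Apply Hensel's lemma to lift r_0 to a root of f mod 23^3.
r_2 = 5561 (mod 12167)

Hensel: r_{i+1} = r_i − f(r_i)·(f′(r_i))^{-1} mod 23^{i+2}, f′(x) = 2x + 14. Iterate:
  r_0 = 18 (mod 23)
  r_1 = 271 (mod 529)
  r_2 = 5561 (mod 12167)
Final: r = 5561 satisfies f(r) ≡ 0 mod 23^3.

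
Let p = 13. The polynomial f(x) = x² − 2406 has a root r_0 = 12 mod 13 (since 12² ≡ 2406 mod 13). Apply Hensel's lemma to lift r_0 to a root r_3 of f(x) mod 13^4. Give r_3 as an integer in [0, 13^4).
r_3 = 27273 (mod 28561)

Hensel's recurrence: r_{i+1} = r_i − f(r_i)·(f′(r_i))^{-1} mod 13^{i+2}, with f′(x) = 2x. Iterate:
  r_0 = 12 (mod 13)
  r_1 = 64 (mod 169)
  r_2 = 909 (mod 2197)
  r_3 = 27273 (mod 28561)
Final: r_3 = 27273, and one checks f(r_3) ≡ 0 mod 13^4.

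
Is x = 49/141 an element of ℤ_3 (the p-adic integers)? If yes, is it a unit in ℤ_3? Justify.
x ∉ ℤ_3 (v_3(x) = -1 < 0)

ℤ_3 = {x ∈ ℚ_3 : v_3(x) ≥ 0} and ℤ_3^× = {x ∈ ℤ_3 : v_3(x) = 0}. Here v_3(49/141) = v_3(num) − v_3(den) = -1; compare against these criteria.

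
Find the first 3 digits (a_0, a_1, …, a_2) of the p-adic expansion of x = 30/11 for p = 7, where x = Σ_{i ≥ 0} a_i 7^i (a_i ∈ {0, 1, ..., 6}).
(a_0, …, a_2) = (4, 3, 4)

v_7(30/11) = 0 (numerator and denominator both coprime to 7), so x ∈ ℤ_7^×. Compute digits iteratively via a_i = x_i mod 7, x_{i+1} = (x_i − a_i)/7, with x_0 = x:
  x_0 = 30/11;  a_0 = 4;  x_1 = (x_0 − 4)/7 = -2/11
  x_1 = -2/11;  a_1 = 3;  x_2 = (x_1 − 3)/7 = -5/11
  x_2 = -5/11;  a_2 = 4;  x_3 = (x_2 − 4)/7 = -7/11
Digits: (4, 3, 4).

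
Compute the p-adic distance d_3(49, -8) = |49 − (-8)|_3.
d_3(49, -8) = 1/3

Step 1 — x − y = 49 − (-8) = 57. Step 2 — v_3(57) = 1 (factor: 57 = (3^1 · 19); the sign does not affect v_p). Step 3 — |x − y|_3 = 3^{-1} = 1/3.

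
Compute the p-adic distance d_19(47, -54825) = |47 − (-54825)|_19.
d_19(47, -54825) = 1/6859

Step 1 — x − y = 47 − (-54825) = 54872. Step 2 — v_19(54872) = 3 (factor: 54872 = (19^3 · 8); the sign does not affect v_p). Step 3 — |x − y|_19 = 19^{-3} = 1/6859.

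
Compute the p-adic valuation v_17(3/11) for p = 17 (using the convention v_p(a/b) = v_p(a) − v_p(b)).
v_17(3/11) = 0

Factor powers of 17 from the numerator and denominator of the reduced fraction: 3 = 17^0 · 3 and 11 = 17^0 · 11. Apply v_p(a/b) = v_p(a) − v_p(b): v_17(3/11) = 0 − 0 = 0.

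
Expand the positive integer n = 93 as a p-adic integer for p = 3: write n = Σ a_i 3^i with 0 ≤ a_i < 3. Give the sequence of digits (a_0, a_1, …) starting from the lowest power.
(a_0, a_1, …) = (0, 1, 1, 0, 1)

Repeated division by 3 gives the digits low-to-high: 93 = 1·3^1 + 1·3^2 + 1·3^4. Digit sequence: (0, 1, 1, 0, 1).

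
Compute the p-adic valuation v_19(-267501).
v_19(-267501) = 3

v_19(n) is the largest exponent k such that 19^k divides n. Factor out: -267501 = -19^3 · 39. (Sign doesn't affect v_p.) So v_19(-267501) = 3.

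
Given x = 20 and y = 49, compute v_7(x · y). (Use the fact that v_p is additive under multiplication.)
v_7(980) = 2

v_p(x) = 0 (factor: 20 = 7^0 · 20); v_p(y) = 2 (factor: 49 = 7^2 · 1). Additivity: v_p(xy) = v_p(x) + v_p(y) = 0 + 2 = 2. (Direct check: xy = 980 = 7^2 · (20).)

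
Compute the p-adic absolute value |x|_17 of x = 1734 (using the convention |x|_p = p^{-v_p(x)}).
|1734|_17 = 1/289

Step 1 — compute v_17(x) by factoring powers of 17 out of the numerator and denominator: v_17(1734) = 2. Step 2 — apply |x|_p = p^{-v_p(x)} = 17^{-2} = 1/289.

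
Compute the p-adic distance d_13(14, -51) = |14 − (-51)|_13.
d_13(14, -51) = 1/13

Step 1 — x − y = 14 − (-51) = 65. Step 2 — v_13(65) = 1 (factor: 65 = (13^1 · 5); the sign does not affect v_p). Step 3 — |x − y|_13 = 13^{-1} = 1/13.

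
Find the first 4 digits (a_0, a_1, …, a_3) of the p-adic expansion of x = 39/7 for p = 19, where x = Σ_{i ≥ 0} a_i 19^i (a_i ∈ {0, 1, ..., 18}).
(a_0, …, a_3) = (11, 16, 10, 13)

v_19(39/7) = 0 (numerator and denominator both coprime to 19), so x ∈ ℤ_19^×. Compute digits iteratively via a_i = x_i mod 19, x_{i+1} = (x_i − a_i)/19, with x_0 = x:
  x_0 = 39/7;  a_0 = 11;  x_1 = (x_0 − 11)/19 = -2/7
  x_1 = -2/7;  a_1 = 16;  x_2 = (x_1 − 16)/19 = -6/7
  x_2 = -6/7;  a_2 = 10;  x_3 = (x_2 − 10)/19 = -4/7
  x_3 = -4/7;  a_3 = 13;  x_4 = (x_3 − 13)/19 = -5/7
Digits: (11, 16, 10, 13).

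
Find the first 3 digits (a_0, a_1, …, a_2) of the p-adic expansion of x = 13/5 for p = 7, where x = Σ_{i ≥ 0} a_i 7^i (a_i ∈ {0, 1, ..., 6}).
(a_0, …, a_2) = (4, 4, 5)

v_7(13/5) = 0 (numerator and denominator both coprime to 7), so x ∈ ℤ_7^×. Compute digits iteratively via a_i = x_i mod 7, x_{i+1} = (x_i − a_i)/7, with x_0 = x:
  x_0 = 13/5;  a_0 = 4;  x_1 = (x_0 − 4)/7 = -1/5
  x_1 = -1/5;  a_1 = 4;  x_2 = (x_1 − 4)/7 = -3/5
  x_2 = -3/5;  a_2 = 5;  x_3 = (x_2 − 5)/7 = -4/5
Digits: (4, 4, 5).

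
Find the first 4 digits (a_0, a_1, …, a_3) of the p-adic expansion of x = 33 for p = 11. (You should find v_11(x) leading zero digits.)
(a_0, …, a_3) = (0, 3, 0, 0)

v_11(33) = 1, so a_0 = ... = a_0 = 0. Factor out: x = 11^1 · u with u = 3 a unit in ℤ_11. Expand u iteratively via a_{v+i} = u_i mod 11, u_{i+1} = (u_i − a_{v+i})/11:
  u_0 = 3;  a_1 = 3;  u_1 = (u_0 − 3)/11 = 0
  u_1 = 0;  a_2 = 0;  u_2 = (u_1 − 0)/11 = 0
  u_2 = 0;  a_3 = 0;  u_3 = (u_2 − 0)/11 = 0
Digits: (0, 3, 0, 0).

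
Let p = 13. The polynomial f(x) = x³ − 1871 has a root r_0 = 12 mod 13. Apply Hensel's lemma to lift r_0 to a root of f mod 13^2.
r_1 = 116 (mod 169)

Hensel: r_{i+1} = r_i − f(r_i)/f′(r_i) mod 13^{i+2}, where f′(x) = 3x². Iterate:
  r_0 = 12 (mod 13)
  r_1 = 116 (mod 169)
Final: r = 116 with f(r) ≡ 0 mod 13^2.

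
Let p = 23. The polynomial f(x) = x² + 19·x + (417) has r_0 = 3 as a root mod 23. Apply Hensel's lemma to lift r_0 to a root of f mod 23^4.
r_3 = 236489 (mod 279841)

Hensel: r_{i+1} = r_i − f(r_i)·(f′(r_i))^{-1} mod 23^{i+2}, f′(x) = 2x + 19. Iterate:
  r_0 = 3 (mod 23)
  r_1 = 26 (mod 529)
  r_2 = 5316 (mod 12167)
  r_3 = 236489 (mod 279841)
Final: r = 236489 satisfies f(r) ≡ 0 mod 23^4.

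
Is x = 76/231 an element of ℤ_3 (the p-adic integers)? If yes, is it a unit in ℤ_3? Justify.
x ∉ ℤ_3 (v_3(x) = -1 < 0)

ℤ_3 = {x ∈ ℚ_3 : v_3(x) ≥ 0} and ℤ_3^× = {x ∈ ℤ_3 : v_3(x) = 0}. Here v_3(76/231) = v_3(num) − v_3(den) = -1; compare against these criteria.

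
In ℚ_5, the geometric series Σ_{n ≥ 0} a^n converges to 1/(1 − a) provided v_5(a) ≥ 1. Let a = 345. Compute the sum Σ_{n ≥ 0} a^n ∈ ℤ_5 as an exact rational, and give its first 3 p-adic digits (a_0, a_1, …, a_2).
Σ a^n = 1/(1 − a) = -1/344;  first 3 digits = (1, 4, 4)

v_5(a) = 1 ≥ 1, so the series converges in ℤ_5 to 1/(1 − a) = 1/(1 − 345) = -1/344. Expand this rational in ℤ_5: compute digits iteratively via d_i = x_i mod 5, x_{i+1} = (x_i − d_i)/5. The first 3 digits are (1, 4, 4).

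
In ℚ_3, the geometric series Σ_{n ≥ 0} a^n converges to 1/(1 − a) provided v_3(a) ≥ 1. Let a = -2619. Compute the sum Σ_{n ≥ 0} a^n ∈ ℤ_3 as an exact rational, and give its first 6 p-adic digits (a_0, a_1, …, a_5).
Σ a^n = 1/(1 − a) = 1/2620;  first 6 digits = (1, 0, 0, 2, 0, 1)

v_3(a) = 3 ≥ 1, so the series converges in ℤ_3 to 1/(1 − a) = 1/(1 − (-2619)) = 1/2620. Expand this rational in ℤ_3: compute digits iteratively via d_i = x_i mod 3, x_{i+1} = (x_i − d_i)/3. The first 6 digits are (1, 0, 0, 2, 0, 1).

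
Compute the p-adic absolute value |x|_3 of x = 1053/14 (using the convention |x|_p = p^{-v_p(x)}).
|1053/14|_3 = 1/81

Step 1 — compute v_3(x) by factoring powers of 3 out of the numerator and denominator: v_3(1053/14) = 4. Step 2 — apply |x|_p = p^{-v_p(x)} = 3^{-4} = 1/81.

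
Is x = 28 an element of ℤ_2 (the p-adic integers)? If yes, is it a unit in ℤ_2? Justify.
x ∈ ℤ_2 but not a unit; v_2(x) = 2 > 0

ℤ_2 = {x ∈ ℚ_2 : v_2(x) ≥ 0} and ℤ_2^× = {x ∈ ℤ_2 : v_2(x) = 0}. Here v_2(28) = v_2(num) − v_2(den) = 2; compare against these criteria.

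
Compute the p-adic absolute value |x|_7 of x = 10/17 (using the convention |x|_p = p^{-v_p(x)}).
|10/17|_7 = 1

Step 1 — compute v_7(x) by factoring powers of 7 out of the numerator and denominator: v_7(10/17) = 0. Step 2 — apply |x|_p = p^{-v_p(x)} = 7^{0} = 1.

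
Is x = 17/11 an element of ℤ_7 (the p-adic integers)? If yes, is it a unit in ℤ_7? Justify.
x ∈ ℤ_7^× (unit); v_7(x) = 0

ℤ_7 = {x ∈ ℚ_7 : v_7(x) ≥ 0} and ℤ_7^× = {x ∈ ℤ_7 : v_7(x) = 0}. Here v_7(17/11) = v_7(num) − v_7(den) = 0; compare against these criteria.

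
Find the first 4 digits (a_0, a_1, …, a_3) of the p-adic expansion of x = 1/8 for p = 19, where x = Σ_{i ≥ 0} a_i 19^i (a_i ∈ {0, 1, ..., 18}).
(a_0, …, a_3) = (12, 16, 11, 16)

v_19(1/8) = 0 (numerator and denominator both coprime to 19), so x ∈ ℤ_19^×. Compute digits iteratively via a_i = x_i mod 19, x_{i+1} = (x_i − a_i)/19, with x_0 = x:
  x_0 = 1/8;  a_0 = 12;  x_1 = (x_0 − 12)/19 = -5/8
  x_1 = -5/8;  a_1 = 16;  x_2 = (x_1 − 16)/19 = -7/8
  x_2 = -7/8;  a_2 = 11;  x_3 = (x_2 − 11)/19 = -5/8
  x_3 = -5/8;  a_3 = 16;  x_4 = (x_3 − 16)/19 = -7/8
Digits: (12, 16, 11, 16).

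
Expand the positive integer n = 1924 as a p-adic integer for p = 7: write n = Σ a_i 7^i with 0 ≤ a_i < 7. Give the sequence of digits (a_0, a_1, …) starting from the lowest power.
(a_0, a_1, …) = (6, 1, 4, 5)

Repeated division by 7 gives the digits low-to-high: 1924 = 6 + 1·7^1 + 4·7^2 + 5·7^3. Digit sequence: (6, 1, 4, 5).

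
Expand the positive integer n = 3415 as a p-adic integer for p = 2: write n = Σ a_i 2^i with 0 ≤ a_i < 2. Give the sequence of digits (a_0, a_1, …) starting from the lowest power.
(a_0, a_1, …) = (1, 1, 1, 0, 1, 0, 1, 0, 1, 0, 1, 1)

Repeated division by 2 gives the digits low-to-high: 3415 = 1 + 1·2^1 + 1·2^2 + 1·2^4 + 1·2^6 + 1·2^8 + 1·2^10 + 1·2^11. Digit sequence: (1, 1, 1, 0, 1, 0, 1, 0, 1, 0, 1, 1).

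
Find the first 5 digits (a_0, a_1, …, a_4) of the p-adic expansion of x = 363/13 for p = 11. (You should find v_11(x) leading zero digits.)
(a_0, …, a_4) = (0, 0, 7, 7, 1)

v_11(363/13) = 2, so a_0 = ... = a_1 = 0. Factor out: x = 11^2 · u with u = 3/13 a unit in ℤ_11. Expand u iteratively via a_{v+i} = u_i mod 11, u_{i+1} = (u_i − a_{v+i})/11:
  u_0 = 3/13;  a_2 = 7;  u_1 = (u_0 − 7)/11 = -8/13
  u_1 = -8/13;  a_3 = 7;  u_2 = (u_1 − 7)/11 = -9/13
  u_2 = -9/13;  a_4 = 1;  u_3 = (u_2 − 1)/11 = -2/13
Digits: (0, 0, 7, 7, 1).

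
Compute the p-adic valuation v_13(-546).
v_13(-546) = 1

v_13(n) is the largest exponent k such that 13^k divides n. Factor out: -546 = -13^1 · 42. (Sign doesn't affect v_p.) So v_13(-546) = 1.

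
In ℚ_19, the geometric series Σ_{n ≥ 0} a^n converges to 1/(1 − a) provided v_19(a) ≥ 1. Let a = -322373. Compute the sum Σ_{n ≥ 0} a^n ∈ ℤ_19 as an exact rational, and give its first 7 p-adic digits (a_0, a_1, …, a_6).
Σ a^n = 1/(1 − a) = 1/322374;  first 7 digits = (1, 0, 0, 10, 16, 18, 4)

v_19(a) = 3 ≥ 1, so the series converges in ℤ_19 to 1/(1 − a) = 1/(1 − (-322373)) = 1/322374. Expand this rational in ℤ_19: compute digits iteratively via d_i = x_i mod 19, x_{i+1} = (x_i − d_i)/19. The first 7 digits are (1, 0, 0, 10, 16, 18, 4).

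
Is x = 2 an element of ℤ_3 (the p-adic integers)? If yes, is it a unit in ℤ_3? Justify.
x ∈ ℤ_3^× (unit); v_3(x) = 0

ℤ_3 = {x ∈ ℚ_3 : v_3(x) ≥ 0} and ℤ_3^× = {x ∈ ℤ_3 : v_3(x) = 0}. Here v_3(2) = v_3(num) − v_3(den) = 0; compare against these criteria.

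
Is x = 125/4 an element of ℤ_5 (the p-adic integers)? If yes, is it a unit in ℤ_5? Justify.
x ∈ ℤ_5 but not a unit; v_5(x) = 3 > 0

ℤ_5 = {x ∈ ℚ_5 : v_5(x) ≥ 0} and ℤ_5^× = {x ∈ ℤ_5 : v_5(x) = 0}. Here v_5(125/4) = v_5(num) − v_5(den) = 3; compare against these criteria.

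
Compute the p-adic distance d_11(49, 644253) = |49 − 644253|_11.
d_11(49, 644253) = 1/161051

Step 1 — x − y = 49 − 644253 = -644204. Step 2 — v_11(-644204) = 5 (factor: -644204 = −(11^5 · 4); the sign does not affect v_p). Step 3 — |x − y|_11 = 11^{-5} = 1/161051.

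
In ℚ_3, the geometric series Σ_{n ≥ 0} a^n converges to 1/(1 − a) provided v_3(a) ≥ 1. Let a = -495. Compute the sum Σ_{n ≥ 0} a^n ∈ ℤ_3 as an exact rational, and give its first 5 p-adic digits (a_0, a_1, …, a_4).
Σ a^n = 1/(1 − a) = 1/496;  first 5 digits = (1, 0, 2, 2, 0)

v_3(a) = 2 ≥ 1, so the series converges in ℤ_3 to 1/(1 − a) = 1/(1 − (-495)) = 1/496. Expand this rational in ℤ_3: compute digits iteratively via d_i = x_i mod 3, x_{i+1} = (x_i − d_i)/3. The first 5 digits are (1, 0, 2, 2, 0).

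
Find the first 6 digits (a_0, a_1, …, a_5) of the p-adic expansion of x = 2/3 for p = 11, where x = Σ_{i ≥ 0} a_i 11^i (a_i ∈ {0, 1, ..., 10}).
(a_0, …, a_5) = (8, 3, 7, 3, 7, 3)

v_11(2/3) = 0 (numerator and denominator both coprime to 11), so x ∈ ℤ_11^×. Compute digits iteratively via a_i = x_i mod 11, x_{i+1} = (x_i − a_i)/11, with x_0 = x:
  x_0 = 2/3;  a_0 = 8;  x_1 = (x_0 − 8)/11 = -2/3
  x_1 = -2/3;  a_1 = 3;  x_2 = (x_1 − 3)/11 = -1/3
  x_2 = -1/3;  a_2 = 7;  x_3 = (x_2 − 7)/11 = -2/3
  x_3 = -2/3;  a_3 = 3;  x_4 = (x_3 − 3)/11 = -1/3
  x_4 = -1/3;  a_4 = 7;  x_5 = (x_4 − 7)/11 = -2/3
  x_5 = -2/3;  a_5 = 3;  x_6 = (x_5 − 3)/11 = -1/3
Digits: (8, 3, 7, 3, 7, 3).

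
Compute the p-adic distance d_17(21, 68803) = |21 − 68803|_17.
d_17(21, 68803) = 1/4913

Step 1 — x − y = 21 − 68803 = -68782. Step 2 — v_17(-68782) = 3 (factor: -68782 = −(17^3 · 14); the sign does not affect v_p). Step 3 — |x − y|_17 = 17^{-3} = 1/4913.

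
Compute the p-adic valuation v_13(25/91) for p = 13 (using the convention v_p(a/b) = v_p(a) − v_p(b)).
v_13(25/91) = -1

Factor powers of 13 from the numerator and denominator of the reduced fraction: 25 = 13^0 · 25 and 91 = 13^1 · 7. Apply v_p(a/b) = v_p(a) − v_p(b): v_13(25/91) = 0 − 1 = -1.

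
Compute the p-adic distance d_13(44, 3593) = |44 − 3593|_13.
d_13(44, 3593) = 1/169

Step 1 — x − y = 44 − 3593 = -3549. Step 2 — v_13(-3549) = 2 (factor: -3549 = −(13^2 · 21); the sign does not affect v_p). Step 3 — |x − y|_13 = 13^{-2} = 1/169.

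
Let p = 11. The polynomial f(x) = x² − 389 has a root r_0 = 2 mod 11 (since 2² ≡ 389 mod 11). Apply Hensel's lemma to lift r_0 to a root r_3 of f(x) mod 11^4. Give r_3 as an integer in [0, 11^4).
r_3 = 4666 (mod 14641)

Hensel's recurrence: r_{i+1} = r_i − f(r_i)·(f′(r_i))^{-1} mod 11^{i+2}, with f′(x) = 2x. Iterate:
  r_0 = 2 (mod 11)
  r_1 = 68 (mod 121)
  r_2 = 673 (mod 1331)
  r_3 = 4666 (mod 14641)
Final: r_3 = 4666, and one checks f(r_3) ≡ 0 mod 11^4.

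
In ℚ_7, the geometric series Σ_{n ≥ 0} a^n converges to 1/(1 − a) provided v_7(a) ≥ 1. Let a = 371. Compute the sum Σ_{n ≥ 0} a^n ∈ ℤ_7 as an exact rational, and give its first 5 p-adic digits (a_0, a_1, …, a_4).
Σ a^n = 1/(1 − a) = -1/370;  first 5 digits = (1, 4, 2, 4, 0)

v_7(a) = 1 ≥ 1, so the series converges in ℤ_7 to 1/(1 − a) = 1/(1 − 371) = -1/370. Expand this rational in ℤ_7: compute digits iteratively via d_i = x_i mod 7, x_{i+1} = (x_i − d_i)/7. The first 5 digits are (1, 4, 2, 4, 0).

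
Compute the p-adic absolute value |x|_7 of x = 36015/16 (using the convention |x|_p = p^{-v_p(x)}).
|36015/16|_7 = 1/2401

Step 1 — compute v_7(x) by factoring powers of 7 out of the numerator and denominator: v_7(36015/16) = 4. Step 2 — apply |x|_p = p^{-v_p(x)} = 7^{-4} = 1/2401.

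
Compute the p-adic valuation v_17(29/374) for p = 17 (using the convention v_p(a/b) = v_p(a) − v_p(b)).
v_17(29/374) = -1

Factor powers of 17 from the numerator and denominator of the reduced fraction: 29 = 17^0 · 29 and 374 = 17^1 · 22. Apply v_p(a/b) = v_p(a) − v_p(b): v_17(29/374) = 0 − 1 = -1.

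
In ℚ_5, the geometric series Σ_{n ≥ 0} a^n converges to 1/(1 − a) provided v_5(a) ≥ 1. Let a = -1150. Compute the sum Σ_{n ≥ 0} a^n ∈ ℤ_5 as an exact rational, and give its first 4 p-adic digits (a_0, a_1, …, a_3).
Σ a^n = 1/(1 − a) = 1/1151;  first 4 digits = (1, 0, 4, 0)

v_5(a) = 2 ≥ 1, so the series converges in ℤ_5 to 1/(1 − a) = 1/(1 − (-1150)) = 1/1151. Expand this rational in ℤ_5: compute digits iteratively via d_i = x_i mod 5, x_{i+1} = (x_i − d_i)/5. The first 4 digits are (1, 0, 4, 0).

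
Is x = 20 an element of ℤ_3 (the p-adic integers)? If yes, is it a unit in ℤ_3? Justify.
x ∈ ℤ_3^× (unit); v_3(x) = 0

ℤ_3 = {x ∈ ℚ_3 : v_3(x) ≥ 0} and ℤ_3^× = {x ∈ ℤ_3 : v_3(x) = 0}. Here v_3(20) = v_3(num) − v_3(den) = 0; compare against these criteria.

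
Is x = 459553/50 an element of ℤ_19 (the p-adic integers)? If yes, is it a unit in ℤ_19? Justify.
x ∈ ℤ_19 but not a unit; v_19(x) = 3 > 0

ℤ_19 = {x ∈ ℚ_19 : v_19(x) ≥ 0} and ℤ_19^× = {x ∈ ℤ_19 : v_19(x) = 0}. Here v_19(459553/50) = v_19(num) − v_19(den) = 3; compare against these criteria.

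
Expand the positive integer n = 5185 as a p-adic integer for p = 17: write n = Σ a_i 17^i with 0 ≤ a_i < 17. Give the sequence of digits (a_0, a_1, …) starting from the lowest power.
(a_0, a_1, …) = (0, 16, 0, 1)

Repeated division by 17 gives the digits low-to-high: 5185 = 16·17^1 + 1·17^3. Digit sequence: (0, 16, 0, 1).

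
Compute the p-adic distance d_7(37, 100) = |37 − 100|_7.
d_7(37, 100) = 1/7

Step 1 — x − y = 37 − 100 = -63. Step 2 — v_7(-63) = 1 (factor: -63 = −(7^1 · 9); the sign does not affect v_p). Step 3 — |x − y|_7 = 7^{-1} = 1/7.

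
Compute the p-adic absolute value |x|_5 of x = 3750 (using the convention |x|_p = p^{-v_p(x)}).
|3750|_5 = 1/625

Step 1 — compute v_5(x) by factoring powers of 5 out of the numerator and denominator: v_5(3750) = 4. Step 2 — apply |x|_p = p^{-v_p(x)} = 5^{-4} = 1/625.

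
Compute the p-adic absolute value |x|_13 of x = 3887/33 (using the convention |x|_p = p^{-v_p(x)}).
|3887/33|_13 = 1/169

Step 1 — compute v_13(x) by factoring powers of 13 out of the numerator and denominator: v_13(3887/33) = 2. Step 2 — apply |x|_p = p^{-v_p(x)} = 13^{-2} = 1/169.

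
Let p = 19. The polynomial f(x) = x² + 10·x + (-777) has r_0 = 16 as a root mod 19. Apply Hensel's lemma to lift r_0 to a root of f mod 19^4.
r_3 = 15539 (mod 130321)

Hensel: r_{i+1} = r_i − f(r_i)·(f′(r_i))^{-1} mod 19^{i+2}, f′(x) = 2x + 10. Iterate:
  r_0 = 16 (mod 19)
  r_1 = 16 (mod 361)
  r_2 = 1821 (mod 6859)
  r_3 = 15539 (mod 130321)
Final: r = 15539 satisfies f(r) ≡ 0 mod 19^4.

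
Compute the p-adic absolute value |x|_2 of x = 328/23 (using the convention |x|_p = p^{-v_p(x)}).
|328/23|_2 = 1/8

Step 1 — compute v_2(x) by factoring powers of 2 out of the numerator and denominator: v_2(328/23) = 3. Step 2 — apply |x|_p = p^{-v_p(x)} = 2^{-3} = 1/8.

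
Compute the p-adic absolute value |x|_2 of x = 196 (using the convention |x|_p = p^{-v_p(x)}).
|196|_2 = 1/4

Step 1 — compute v_2(x) by factoring powers of 2 out of the numerator and denominator: v_2(196) = 2. Step 2 — apply |x|_p = p^{-v_p(x)} = 2^{-2} = 1/4.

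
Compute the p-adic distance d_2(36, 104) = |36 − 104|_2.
d_2(36, 104) = 1/4

Step 1 — x − y = 36 − 104 = -68. Step 2 — v_2(-68) = 2 (factor: -68 = −(2^2 · 17); the sign does not affect v_p). Step 3 — |x − y|_2 = 2^{-2} = 1/4.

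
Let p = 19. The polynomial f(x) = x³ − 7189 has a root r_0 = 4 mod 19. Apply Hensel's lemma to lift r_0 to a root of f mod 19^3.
r_2 = 2702 (mod 6859)

Hensel: r_{i+1} = r_i − f(r_i)/f′(r_i) mod 19^{i+2}, where f′(x) = 3x². Iterate:
  r_0 = 4 (mod 19)
  r_1 = 175 (mod 361)
  r_2 = 2702 (mod 6859)
Final: r = 2702 with f(r) ≡ 0 mod 19^3.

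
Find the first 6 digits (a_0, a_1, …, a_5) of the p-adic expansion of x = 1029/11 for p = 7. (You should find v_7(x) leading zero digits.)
(a_0, …, a_5) = (0, 0, 0, 6, 3, 2)

v_7(1029/11) = 3, so a_0 = ... = a_2 = 0. Factor out: x = 7^3 · u with u = 3/11 a unit in ℤ_7. Expand u iteratively via a_{v+i} = u_i mod 7, u_{i+1} = (u_i − a_{v+i})/7:
  u_0 = 3/11;  a_3 = 6;  u_1 = (u_0 − 6)/7 = -9/11
  u_1 = -9/11;  a_4 = 3;  u_2 = (u_1 − 3)/7 = -6/11
  u_2 = -6/11;  a_5 = 2;  u_3 = (u_2 − 2)/7 = -4/11
Digits: (0, 0, 0, 6, 3, 2).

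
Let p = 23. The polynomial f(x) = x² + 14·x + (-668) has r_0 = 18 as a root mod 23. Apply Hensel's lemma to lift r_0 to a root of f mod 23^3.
r_2 = 2686 (mod 12167)

Hensel: r_{i+1} = r_i − f(r_i)·(f′(r_i))^{-1} mod 23^{i+2}, f′(x) = 2x + 14. Iterate:
  r_0 = 18 (mod 23)
  r_1 = 41 (mod 529)
  r_2 = 2686 (mod 12167)
Final: r = 2686 satisfies f(r) ≡ 0 mod 23^3.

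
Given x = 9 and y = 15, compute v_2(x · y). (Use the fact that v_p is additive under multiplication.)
v_2(135) = 0

v_p(x) = 0 (factor: 9 = 2^0 · 9); v_p(y) = 0 (factor: 15 = 2^0 · 15). Additivity: v_p(xy) = v_p(x) + v_p(y) = 0 + 0 = 0. (Direct check: xy = 135 = 2^0 · (135).)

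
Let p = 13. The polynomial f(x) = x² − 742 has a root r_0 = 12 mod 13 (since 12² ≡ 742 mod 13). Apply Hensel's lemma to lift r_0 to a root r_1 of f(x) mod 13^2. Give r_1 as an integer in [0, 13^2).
r_1 = 51 (mod 169)

Hensel's recurrence: r_{i+1} = r_i − f(r_i)·(f′(r_i))^{-1} mod 13^{i+2}, with f′(x) = 2x. Iterate:
  r_0 = 12 (mod 13)
  r_1 = 51 (mod 169)
Final: r_1 = 51, and one checks f(r_1) ≡ 0 mod 13^2.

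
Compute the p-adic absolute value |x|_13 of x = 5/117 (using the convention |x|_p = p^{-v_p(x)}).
|5/117|_13 = 13

Step 1 — compute v_13(x) by factoring powers of 13 out of the numerator and denominator: v_13(5/117) = -1. Step 2 — apply |x|_p = p^{-v_p(x)} = 13^{1} = 13.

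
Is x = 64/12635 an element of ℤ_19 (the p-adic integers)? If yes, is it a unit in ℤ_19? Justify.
x ∉ ℤ_19 (v_19(x) = -2 < 0)

ℤ_19 = {x ∈ ℚ_19 : v_19(x) ≥ 0} and ℤ_19^× = {x ∈ ℤ_19 : v_19(x) = 0}. Here v_19(64/12635) = v_19(num) − v_19(den) = -2; compare against these criteria.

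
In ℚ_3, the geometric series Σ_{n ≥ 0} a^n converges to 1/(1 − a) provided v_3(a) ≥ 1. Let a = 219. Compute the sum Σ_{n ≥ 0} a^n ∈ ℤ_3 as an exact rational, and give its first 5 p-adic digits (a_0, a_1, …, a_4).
Σ a^n = 1/(1 − a) = -1/218;  first 5 digits = (1, 1, 1, 0, 2)

v_3(a) = 1 ≥ 1, so the series converges in ℤ_3 to 1/(1 − a) = 1/(1 − 219) = -1/218. Expand this rational in ℤ_3: compute digits iteratively via d_i = x_i mod 3, x_{i+1} = (x_i − d_i)/3. The first 5 digits are (1, 1, 1, 0, 2).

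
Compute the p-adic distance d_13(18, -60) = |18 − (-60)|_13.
d_13(18, -60) = 1/13

Step 1 — x − y = 18 − (-60) = 78. Step 2 — v_13(78) = 1 (factor: 78 = (13^1 · 6); the sign does not affect v_p). Step 3 — |x − y|_13 = 13^{-1} = 1/13.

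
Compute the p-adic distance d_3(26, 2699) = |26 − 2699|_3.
d_3(26, 2699) = 1/243

Step 1 — x − y = 26 − 2699 = -2673. Step 2 — v_3(-2673) = 5 (factor: -2673 = −(3^5 · 11); the sign does not affect v_p). Step 3 — |x − y|_3 = 3^{-5} = 1/243.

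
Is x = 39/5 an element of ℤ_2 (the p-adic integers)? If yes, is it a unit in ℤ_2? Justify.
x ∈ ℤ_2^× (unit); v_2(x) = 0

ℤ_2 = {x ∈ ℚ_2 : v_2(x) ≥ 0} and ℤ_2^× = {x ∈ ℤ_2 : v_2(x) = 0}. Here v_2(39/5) = v_2(num) − v_2(den) = 0; compare against these criteria.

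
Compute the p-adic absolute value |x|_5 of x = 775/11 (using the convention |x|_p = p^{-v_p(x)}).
|775/11|_5 = 1/25

Step 1 — compute v_5(x) by factoring powers of 5 out of the numerator and denominator: v_5(775/11) = 2. Step 2 — apply |x|_p = p^{-v_p(x)} = 5^{-2} = 1/25.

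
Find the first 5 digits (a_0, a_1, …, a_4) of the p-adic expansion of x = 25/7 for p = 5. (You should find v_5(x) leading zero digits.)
(a_0, …, a_4) = (0, 0, 3, 3, 0)

v_5(25/7) = 2, so a_0 = ... = a_1 = 0. Factor out: x = 5^2 · u with u = 1/7 a unit in ℤ_5. Expand u iteratively via a_{v+i} = u_i mod 5, u_{i+1} = (u_i − a_{v+i})/5:
  u_0 = 1/7;  a_2 = 3;  u_1 = (u_0 − 3)/5 = -4/7
  u_1 = -4/7;  a_3 = 3;  u_2 = (u_1 − 3)/5 = -5/7
  u_2 = -5/7;  a_4 = 0;  u_3 = (u_2 − 0)/5 = -1/7
Digits: (0, 0, 3, 3, 0).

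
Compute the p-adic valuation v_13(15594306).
v_13(15594306) = 5

v_13(n) is the largest exponent k such that 13^k divides n. Factor out: 15594306 = 13^5 · 42. (Sign doesn't affect v_p.) So v_13(15594306) = 5.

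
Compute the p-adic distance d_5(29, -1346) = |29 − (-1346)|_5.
d_5(29, -1346) = 1/125

Step 1 — x − y = 29 − (-1346) = 1375. Step 2 — v_5(1375) = 3 (factor: 1375 = (5^3 · 11); the sign does not affect v_p). Step 3 — |x − y|_5 = 5^{-3} = 1/125.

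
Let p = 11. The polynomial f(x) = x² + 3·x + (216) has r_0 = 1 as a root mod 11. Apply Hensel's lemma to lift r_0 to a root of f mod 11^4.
r_3 = 9153 (mod 14641)

Hensel: r_{i+1} = r_i − f(r_i)·(f′(r_i))^{-1} mod 11^{i+2}, f′(x) = 2x + 3. Iterate:
  r_0 = 1 (mod 11)
  r_1 = 78 (mod 121)
  r_2 = 1167 (mod 1331)
  r_3 = 9153 (mod 14641)
Final: r = 9153 satisfies f(r) ≡ 0 mod 11^4.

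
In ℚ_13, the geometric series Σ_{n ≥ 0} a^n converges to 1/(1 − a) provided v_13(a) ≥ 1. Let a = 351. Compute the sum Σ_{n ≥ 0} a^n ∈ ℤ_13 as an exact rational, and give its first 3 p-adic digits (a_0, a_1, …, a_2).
Σ a^n = 1/(1 − a) = -1/350;  first 3 digits = (1, 1, 3)

v_13(a) = 1 ≥ 1, so the series converges in ℤ_13 to 1/(1 − a) = 1/(1 − 351) = -1/350. Expand this rational in ℤ_13: compute digits iteratively via d_i = x_i mod 13, x_{i+1} = (x_i − d_i)/13. The first 3 digits are (1, 1, 3).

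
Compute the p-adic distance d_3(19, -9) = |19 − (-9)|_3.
d_3(19, -9) = 1

Step 1 — x − y = 19 − (-9) = 28. Step 2 — v_3(28) = 0 (factor: 28 = (3^0 · 28); the sign does not affect v_p). Step 3 — |x − y|_3 = 3^{0} = 1.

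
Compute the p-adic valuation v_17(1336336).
v_17(1336336) = 4

v_17(n) is the largest exponent k such that 17^k divides n. Factor out: 1336336 = 17^4 · 16. (Sign doesn't affect v_p.) So v_17(1336336) = 4.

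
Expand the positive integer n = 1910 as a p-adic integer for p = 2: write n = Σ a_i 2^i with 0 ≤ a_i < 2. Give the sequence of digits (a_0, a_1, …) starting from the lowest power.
(a_0, a_1, …) = (0, 1, 1, 0, 1, 1, 1, 0, 1, 1, 1)

Repeated division by 2 gives the digits low-to-high: 1910 = 1·2^1 + 1·2^2 + 1·2^4 + 1·2^5 + 1·2^6 + 1·2^8 + 1·2^9 + 1·2^10. Digit sequence: (0, 1, 1, 0, 1, 1, 1, 0, 1, 1, 1).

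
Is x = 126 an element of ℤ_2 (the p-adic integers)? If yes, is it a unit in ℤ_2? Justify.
x ∈ ℤ_2 but not a unit; v_2(x) = 1 > 0

ℤ_2 = {x ∈ ℚ_2 : v_2(x) ≥ 0} and ℤ_2^× = {x ∈ ℤ_2 : v_2(x) = 0}. Here v_2(126) = v_2(num) − v_2(den) = 1; compare against these criteria.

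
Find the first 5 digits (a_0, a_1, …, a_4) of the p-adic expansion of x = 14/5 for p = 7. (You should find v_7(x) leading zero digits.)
(a_0, …, a_4) = (0, 6, 2, 1, 4)

v_7(14/5) = 1, so a_0 = ... = a_0 = 0. Factor out: x = 7^1 · u with u = 2/5 a unit in ℤ_7. Expand u iteratively via a_{v+i} = u_i mod 7, u_{i+1} = (u_i − a_{v+i})/7:
  u_0 = 2/5;  a_1 = 6;  u_1 = (u_0 − 6)/7 = -4/5
  u_1 = -4/5;  a_2 = 2;  u_2 = (u_1 − 2)/7 = -2/5
  u_2 = -2/5;  a_3 = 1;  u_3 = (u_2 − 1)/7 = -1/5
  u_3 = -1/5;  a_4 = 4;  u_4 = (u_3 − 4)/7 = -3/5
Digits: (0, 6, 2, 1, 4).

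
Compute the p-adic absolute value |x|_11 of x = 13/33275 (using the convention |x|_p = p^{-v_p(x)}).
|13/33275|_11 = 1331

Step 1 — compute v_11(x) by factoring powers of 11 out of the numerator and denominator: v_11(13/33275) = -3. Step 2 — apply |x|_p = p^{-v_p(x)} = 11^{3} = 1331.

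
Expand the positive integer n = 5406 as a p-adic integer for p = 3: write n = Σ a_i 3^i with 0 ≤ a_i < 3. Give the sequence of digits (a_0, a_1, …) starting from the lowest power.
(a_0, a_1, …) = (0, 2, 0, 2, 0, 1, 1, 2)

Repeated division by 3 gives the digits low-to-high: 5406 = 2·3^1 + 2·3^3 + 1·3^5 + 1·3^6 + 2·3^7. Digit sequence: (0, 2, 0, 2, 0, 1, 1, 2).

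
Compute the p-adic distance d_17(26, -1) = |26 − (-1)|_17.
d_17(26, -1) = 1

Step 1 — x − y = 26 − (-1) = 27. Step 2 — v_17(27) = 0 (factor: 27 = (17^0 · 27); the sign does not affect v_p). Step 3 — |x − y|_17 = 17^{0} = 1.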